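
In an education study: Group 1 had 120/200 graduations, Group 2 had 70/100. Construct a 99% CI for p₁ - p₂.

p̂₁ = 0.6, p̂₂ = 0.7. Difference = -0.1. CI = (-0.248, 0.048)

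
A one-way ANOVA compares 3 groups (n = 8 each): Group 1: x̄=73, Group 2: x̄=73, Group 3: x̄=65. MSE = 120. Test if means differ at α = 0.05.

Grand mean = 70.33. SS_between = 341.33, MS_between = 170.67. F = 1.422, F_crit ≈ 3.467. Fail to reject H₀.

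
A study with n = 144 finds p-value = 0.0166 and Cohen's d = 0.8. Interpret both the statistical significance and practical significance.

Statistically significant (p = 0.0166 < 0.05). Cohen's d = 0.8 indicates a large effect size. Both statistical and practical significance should be considered.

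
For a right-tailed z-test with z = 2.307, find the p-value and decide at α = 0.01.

p = P(Z > 2.307) = 1 - Φ(2.307) ≈ 0.0105. Since p ≥ 0.01, fail to reject H₀ (not significant) at α = 0.01.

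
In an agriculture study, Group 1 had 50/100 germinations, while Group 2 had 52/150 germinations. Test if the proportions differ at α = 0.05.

p̂₁ = 0.5, p̂₂ = 0.347, pooled p̂ = 0.408. z = 2.417. Critical: ±1.96. Reject H₀.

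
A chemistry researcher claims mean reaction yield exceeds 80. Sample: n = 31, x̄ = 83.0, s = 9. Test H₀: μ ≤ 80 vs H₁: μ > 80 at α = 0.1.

t = (83.0 - 80)/(9/√31) = 1.856, df = 30. Critical t = 1.31. Reject H₀.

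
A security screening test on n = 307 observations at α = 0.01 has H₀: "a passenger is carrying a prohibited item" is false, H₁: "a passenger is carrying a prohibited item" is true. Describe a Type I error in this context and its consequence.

Type I error: rejecting H₀ when it is true — concluding that a passenger is carrying a prohibited item when in fact it is not. Consequence: detaining an innocent passenger — delay and inconvenience.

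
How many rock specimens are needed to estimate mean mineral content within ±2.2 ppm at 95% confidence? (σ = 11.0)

n = (z*σ/E)² = (1.96×11.0/2.2)² = 96.04 → n = 97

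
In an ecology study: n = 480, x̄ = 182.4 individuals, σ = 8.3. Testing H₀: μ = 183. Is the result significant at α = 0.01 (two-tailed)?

z = (182.4 - 183)/(8.3/√480) = -1.584. Since |z| ≤ 2.576, not significant at α = 0.01.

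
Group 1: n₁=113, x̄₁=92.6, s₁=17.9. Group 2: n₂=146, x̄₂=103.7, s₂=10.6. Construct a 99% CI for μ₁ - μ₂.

Difference = -11.1. SE = √(17.9²/113 + 10.6²/146) = 1.899. CI = (-15.99, -6.21)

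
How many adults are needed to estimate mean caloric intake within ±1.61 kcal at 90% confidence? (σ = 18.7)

n = (z*σ/E)² = (1.645×18.7/1.61)² = 365.1 → n = 366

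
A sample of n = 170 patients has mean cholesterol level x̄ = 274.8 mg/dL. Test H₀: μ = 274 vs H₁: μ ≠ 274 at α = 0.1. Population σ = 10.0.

z = (x̄ - μ₀)/(σ/√n) = (274.8 - 274)/(10.0/√170) = 1.043. Critical value: ±1.645. Since |1.043| ≤ 1.645, Fail to reject H₀.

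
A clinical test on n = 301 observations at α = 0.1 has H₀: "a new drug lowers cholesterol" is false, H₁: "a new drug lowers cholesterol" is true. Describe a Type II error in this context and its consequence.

Type II error: failing to reject H₀ when it is false — concluding that a new drug lowers cholesterol is not supported when in fact it is. Consequence: shelving an effective drug — patients miss out on a treatment that would have helped.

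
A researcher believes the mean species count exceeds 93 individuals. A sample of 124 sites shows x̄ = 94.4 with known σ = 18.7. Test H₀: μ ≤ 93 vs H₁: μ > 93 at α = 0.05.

z = 0.834. Critical value: 1.645. Fail to reject H₀.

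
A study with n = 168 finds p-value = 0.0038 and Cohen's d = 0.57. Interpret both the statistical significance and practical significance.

Statistically significant (p = 0.0038 < 0.05). Cohen's d = 0.57 indicates a medium effect size. Both statistical and practical significance should be considered.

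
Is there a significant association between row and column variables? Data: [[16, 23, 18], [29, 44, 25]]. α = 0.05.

χ² = 0.68. df = 2, critical = 5.991. Fail to reject H₀. No evidence of dependence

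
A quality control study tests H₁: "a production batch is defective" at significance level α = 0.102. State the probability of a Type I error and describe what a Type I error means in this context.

P(Type I error) = α = 0.102. A Type I error is rejecting H₀ when H₀ is actually true (false positive) — here, concluding that a production batch is defective when in fact this is not the case. Consequence: scrapping a good batch — wasted material and cost for no reason.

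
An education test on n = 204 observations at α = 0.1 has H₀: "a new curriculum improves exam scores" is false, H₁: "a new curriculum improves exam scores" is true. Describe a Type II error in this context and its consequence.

Type II error: failing to reject H₀ when it is false — concluding that a new curriculum improves exam scores is not supported when in fact it is. Consequence: keeping the old curriculum when the new one would have helped students.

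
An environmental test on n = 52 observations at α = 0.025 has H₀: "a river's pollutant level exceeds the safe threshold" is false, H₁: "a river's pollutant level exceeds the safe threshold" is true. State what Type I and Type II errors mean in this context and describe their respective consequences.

Type I (false positive): concluding that a river's pollutant level exceeds the safe threshold when it is not — shutting down a compliant factory unnecessarily. Type II (false negative): failing to conclude that a river's pollutant level exceeds the safe threshold when it is — allowing unsafe pollution to continue. Which is costlier depends on domain priorities and is a judgement call rather than a statistical fact.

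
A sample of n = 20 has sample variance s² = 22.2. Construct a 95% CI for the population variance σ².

df = 19. χ²_{0.025} = 32.852, χ²_{0.975} = 8.907. CI for σ² = ((n-1)s²/χ²_{α/2}, (n-1)s²/χ²_{1-α/2}) = (19·22.2/32.852, 19·22.2/8.907) = (12.84, 47.36)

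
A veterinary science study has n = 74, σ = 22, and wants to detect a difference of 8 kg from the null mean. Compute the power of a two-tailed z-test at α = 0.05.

SE = σ/√n = 22/√74 = 2.557. Non-centrality λ = d/SE = 8/2.557 = 3.128. Power ≈ Φ(λ - z_{α/2}) = Φ(3.128 - 1.96) = Φ(1.168) = 0.879.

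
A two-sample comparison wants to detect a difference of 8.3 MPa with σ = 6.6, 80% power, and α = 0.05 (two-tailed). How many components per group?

n per group = 2(z_α/2 + z_β)²σ²/d² = 2×(1.96 + 0.84)²×6.6²/8.3² = 9.9 → n = 10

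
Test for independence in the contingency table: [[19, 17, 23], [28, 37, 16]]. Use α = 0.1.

χ² = 7.106. df = 2, critical = 4.605. Reject H₀. Variables are dependent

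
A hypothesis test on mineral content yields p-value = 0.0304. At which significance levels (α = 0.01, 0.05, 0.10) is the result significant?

p = 0.0304. Significant at: α = 0.05, 0.1.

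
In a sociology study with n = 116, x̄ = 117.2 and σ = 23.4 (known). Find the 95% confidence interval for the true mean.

CI = x̄ ± z*(σ/√n) = 117.2 ± 1.96(23.4/√116) = 117.2 ± 4.26 = (112.94, 121.46)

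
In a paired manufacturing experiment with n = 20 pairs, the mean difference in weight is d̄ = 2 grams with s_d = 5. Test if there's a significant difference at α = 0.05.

t = d̄/(s_d/√n) = 2/(5/√20) = 1.789. df = 19, critical t = ±2.093. Fail to reject H₀.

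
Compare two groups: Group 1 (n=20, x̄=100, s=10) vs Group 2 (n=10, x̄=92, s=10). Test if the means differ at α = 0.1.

Pooled sp = 10.0. t = 2.066, df = 28. Critical t = ±1.701. Reject H₀.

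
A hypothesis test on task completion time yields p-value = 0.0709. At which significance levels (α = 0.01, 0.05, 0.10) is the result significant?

p = 0.0709. Significant at: α = 0.1.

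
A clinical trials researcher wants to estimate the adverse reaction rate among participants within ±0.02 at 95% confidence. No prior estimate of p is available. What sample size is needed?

Conservative approach: use p = 0.5 (maximizes p(1-p) = 0.25). n = z²(0.25)/E² = 1.96²×0.25/0.02² = 2401.0 → n = 2401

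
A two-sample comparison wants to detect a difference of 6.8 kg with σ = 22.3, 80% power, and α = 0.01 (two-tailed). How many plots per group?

n per group = 2(z_α/2 + z_β)²σ²/d² = 2×(2.576 + 0.84)²×22.3²/6.8² = 251.0 → n = 251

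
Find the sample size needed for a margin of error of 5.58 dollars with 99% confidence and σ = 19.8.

n = (z*σ/E)² = (2.576×19.8/5.58)² = 83.6 → n = 84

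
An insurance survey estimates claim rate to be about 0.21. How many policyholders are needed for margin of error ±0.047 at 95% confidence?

n = z²p(1-p)/E² = 1.96²×0.21×0.79/0.047² = 288.5 → n = 289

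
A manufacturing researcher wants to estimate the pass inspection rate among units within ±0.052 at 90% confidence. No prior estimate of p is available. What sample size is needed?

Conservative approach: use p = 0.5 (maximizes p(1-p) = 0.25). n = z²(0.25)/E² = 1.645²×0.25/0.052² = 250.2 → n = 251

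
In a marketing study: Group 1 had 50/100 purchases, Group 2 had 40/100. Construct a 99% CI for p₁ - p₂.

p̂₁ = 0.5, p̂₂ = 0.4. Difference = 0.1. CI = (-0.08, 0.28)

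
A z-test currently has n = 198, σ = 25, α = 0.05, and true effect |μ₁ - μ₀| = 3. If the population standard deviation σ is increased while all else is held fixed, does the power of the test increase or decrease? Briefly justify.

Power decreases: a larger σ inflates the standard error σ/√n, pulling the sampling distribution under H₁ back toward the critical value.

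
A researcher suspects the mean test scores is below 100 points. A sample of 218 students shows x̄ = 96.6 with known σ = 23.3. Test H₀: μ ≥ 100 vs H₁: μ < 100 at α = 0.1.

z = -2.155. Critical value: -1.28. Reject H₀.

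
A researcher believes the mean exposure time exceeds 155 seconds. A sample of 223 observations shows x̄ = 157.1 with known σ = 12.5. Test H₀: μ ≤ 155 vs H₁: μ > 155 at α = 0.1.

z = 2.509. Critical value: 1.28. Reject H₀.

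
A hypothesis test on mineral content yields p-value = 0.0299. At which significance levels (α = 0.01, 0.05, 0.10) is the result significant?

p = 0.0299. Significant at: α = 0.05, 0.1.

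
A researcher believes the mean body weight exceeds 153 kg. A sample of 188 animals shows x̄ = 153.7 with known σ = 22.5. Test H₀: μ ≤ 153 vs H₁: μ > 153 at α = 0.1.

z = 0.427. Critical value: 1.28. Fail to reject H₀.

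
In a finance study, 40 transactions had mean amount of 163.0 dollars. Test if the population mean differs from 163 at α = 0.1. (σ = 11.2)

z = (x̄ - μ₀)/(σ/√n) = (163.0 - 163)/(11.2/√40) = 0.0. Critical value: ±1.645. Since |0.0| ≤ 1.645, Fail to reject H₀.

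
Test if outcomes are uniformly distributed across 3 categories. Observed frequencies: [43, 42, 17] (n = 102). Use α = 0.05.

Expected = 34 each. χ² = Σ(O-E)²/E = 12.765. df = 2, critical value = 5.991. Reject H₀.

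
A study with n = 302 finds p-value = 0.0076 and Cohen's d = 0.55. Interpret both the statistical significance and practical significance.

Statistically significant (p = 0.0076 < 0.05). Cohen's d = 0.55 indicates a medium effect size. Both statistical and practical significance should be considered.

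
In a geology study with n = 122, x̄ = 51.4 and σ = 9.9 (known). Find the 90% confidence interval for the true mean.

CI = x̄ ± z*(σ/√n) = 51.4 ± 1.645(9.9/√122) = 51.4 ± 1.47 = (49.93, 52.87)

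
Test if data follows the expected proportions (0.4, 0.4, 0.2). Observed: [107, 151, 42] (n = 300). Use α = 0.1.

Expected: [120.0, 120.0, 60.0]. χ² = 14.817. df = 2, critical = 4.605. Reject H₀.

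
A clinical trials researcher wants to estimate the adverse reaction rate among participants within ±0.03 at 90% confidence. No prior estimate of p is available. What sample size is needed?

Conservative approach: use p = 0.5 (maximizes p(1-p) = 0.25). n = z²(0.25)/E² = 1.645²×0.25/0.03² = 751.7 → n = 752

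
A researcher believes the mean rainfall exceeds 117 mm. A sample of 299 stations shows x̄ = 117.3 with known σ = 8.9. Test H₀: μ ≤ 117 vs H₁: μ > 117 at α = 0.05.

z = 0.583. Critical value: 1.645. Fail to reject H₀.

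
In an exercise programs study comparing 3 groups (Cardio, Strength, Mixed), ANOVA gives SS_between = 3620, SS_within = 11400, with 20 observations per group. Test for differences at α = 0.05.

df_between = 2, df_within = 57. F = MS_between/MS_within = 1810.0/200.0 = 9.05. F_crit ≈ 3.159. Reject H₀. At least one mean differs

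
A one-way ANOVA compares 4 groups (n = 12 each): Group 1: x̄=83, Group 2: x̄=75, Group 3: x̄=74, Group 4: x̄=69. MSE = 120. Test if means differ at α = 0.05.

Grand mean = 75.25. SS_between = 1209.0, MS_between = 403.0. F = 3.358, F_crit ≈ 2.816. Reject H₀.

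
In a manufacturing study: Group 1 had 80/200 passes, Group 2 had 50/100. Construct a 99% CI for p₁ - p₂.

p̂₁ = 0.4, p̂₂ = 0.5. Difference = -0.1. CI = (-0.257, 0.057)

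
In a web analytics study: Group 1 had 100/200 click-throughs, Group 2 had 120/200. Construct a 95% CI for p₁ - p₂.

p̂₁ = 0.5, p̂₂ = 0.6. Difference = -0.1. CI = (-0.197, -0.003)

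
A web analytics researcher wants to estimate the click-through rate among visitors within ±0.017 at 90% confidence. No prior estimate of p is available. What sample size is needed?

Conservative approach: use p = 0.5 (maximizes p(1-p) = 0.25). n = z²(0.25)/E² = 1.645²×0.25/0.017² = 2340.9 → n = 2341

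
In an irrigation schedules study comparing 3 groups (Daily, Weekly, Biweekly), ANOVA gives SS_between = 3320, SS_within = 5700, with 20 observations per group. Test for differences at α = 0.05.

df_between = 2, df_within = 57. F = MS_between/MS_within = 1660.0/100.0 = 16.6. F_crit ≈ 3.159. Reject H₀. At least one mean differs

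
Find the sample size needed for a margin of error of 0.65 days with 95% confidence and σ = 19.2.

n = (z*σ/E)² = (1.96×19.2/0.65)² = 3351.9 → n = 3352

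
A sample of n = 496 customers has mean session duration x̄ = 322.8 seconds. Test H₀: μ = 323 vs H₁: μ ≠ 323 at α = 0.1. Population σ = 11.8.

z = (x̄ - μ₀)/(σ/√n) = (322.8 - 323)/(11.8/√496) = -0.377. Critical value: ±1.645. Since |-0.377| ≤ 1.645, Fail to reject H₀.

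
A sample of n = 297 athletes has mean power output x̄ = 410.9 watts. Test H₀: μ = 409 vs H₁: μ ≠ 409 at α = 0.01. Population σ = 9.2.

z = (x̄ - μ₀)/(σ/√n) = (410.9 - 409)/(9.2/√297) = 3.559. Critical value: ±2.576. Since |3.559| > 2.576, Reject H₀.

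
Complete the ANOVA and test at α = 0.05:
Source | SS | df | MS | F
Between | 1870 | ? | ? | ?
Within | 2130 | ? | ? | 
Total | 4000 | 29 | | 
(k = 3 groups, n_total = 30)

df_between = 2, df_within = 27. MS_between = 935.0, MS_within = 78.89. F = 11.852, F_crit ≈ 3.354. Reject H₀.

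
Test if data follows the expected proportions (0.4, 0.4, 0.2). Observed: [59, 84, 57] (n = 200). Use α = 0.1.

Expected: [80.0, 80.0, 40.0]. χ² = 12.938. df = 2, critical = 4.605. Reject H₀.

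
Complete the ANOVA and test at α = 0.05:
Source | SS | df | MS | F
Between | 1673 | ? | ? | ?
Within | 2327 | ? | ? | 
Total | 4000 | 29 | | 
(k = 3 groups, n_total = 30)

df_between = 2, df_within = 27. MS_between = 836.5, MS_within = 86.19. F = 9.706, F_crit ≈ 3.354. Reject H₀.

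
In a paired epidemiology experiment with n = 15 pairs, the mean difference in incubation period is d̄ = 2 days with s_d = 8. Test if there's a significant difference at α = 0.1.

t = d̄/(s_d/√n) = 2/(8/√15) = 0.968. df = 14, critical t = ±1.761. Fail to reject H₀.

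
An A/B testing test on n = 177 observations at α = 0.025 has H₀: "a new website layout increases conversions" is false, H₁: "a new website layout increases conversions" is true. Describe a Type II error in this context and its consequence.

Type II error: failing to reject H₀ when it is false — concluding that a new website layout increases conversions is not supported when in fact it is. Consequence: discarding a layout that would have improved conversions — lost revenue.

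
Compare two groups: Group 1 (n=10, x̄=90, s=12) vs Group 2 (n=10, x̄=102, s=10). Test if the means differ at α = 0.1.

Pooled sp = 11.05. t = -2.429, df = 18. Critical t = ±1.734. Reject H₀.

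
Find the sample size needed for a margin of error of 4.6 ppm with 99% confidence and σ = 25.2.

n = (z*σ/E)² = (2.576×25.2/4.6)² = 199.1 → n = 200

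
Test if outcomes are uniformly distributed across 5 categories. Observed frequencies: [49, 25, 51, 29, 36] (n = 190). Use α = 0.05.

Expected = 38 each. χ² = Σ(O-E)²/E = 14.316. df = 4, critical value = 9.488. Reject H₀.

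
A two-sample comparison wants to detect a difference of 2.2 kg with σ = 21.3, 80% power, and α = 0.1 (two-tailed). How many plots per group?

n per group = 2(z_α/2 + z_β)²σ²/d² = 2×(1.645 + 0.84)²×21.3²/2.2² = 1157.7 → n = 1158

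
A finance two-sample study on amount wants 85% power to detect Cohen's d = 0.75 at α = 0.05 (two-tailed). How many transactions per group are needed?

z_{α/2} = 1.96, z_β = Φ⁻¹(0.85) = 1.036. For medium effect (d = 0.75): n per group = 2(z_{α/2} + z_β)²/d² = 2(1.96 + 1.036)²/0.75² = 31.9 → 32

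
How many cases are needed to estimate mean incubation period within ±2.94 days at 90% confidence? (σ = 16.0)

n = (z*σ/E)² = (1.645×16.0/2.94)² = 80.1 → n = 81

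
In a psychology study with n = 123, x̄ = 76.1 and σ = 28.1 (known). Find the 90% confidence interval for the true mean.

CI = x̄ ± z*(σ/√n) = 76.1 ± 1.645(28.1/√123) = 76.1 ± 4.17 = (71.93, 80.27)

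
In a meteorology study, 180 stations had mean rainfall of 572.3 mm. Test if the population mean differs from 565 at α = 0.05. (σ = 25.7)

z = (x̄ - μ₀)/(σ/√n) = (572.3 - 565)/(25.7/√180) = 3.811. Critical value: ±1.96. Since |3.811| > 1.96, Reject H₀.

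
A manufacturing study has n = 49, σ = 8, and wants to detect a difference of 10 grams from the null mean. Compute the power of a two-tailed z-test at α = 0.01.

SE = σ/√n = 8/√49 = 1.143. Non-centrality λ = d/SE = 10/1.143 = 8.75. Power ≈ Φ(λ - z_{α/2}) = Φ(8.75 - 2.576) = Φ(6.174) = 1.0.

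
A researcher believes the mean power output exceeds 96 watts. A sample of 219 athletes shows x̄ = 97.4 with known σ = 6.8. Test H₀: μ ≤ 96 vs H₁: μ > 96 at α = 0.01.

z = 3.047. Critical value: 2.33. Reject H₀.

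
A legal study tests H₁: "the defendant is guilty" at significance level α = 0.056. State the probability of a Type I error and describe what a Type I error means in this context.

P(Type I error) = α = 0.056. A Type I error is rejecting H₀ when H₀ is actually true (false positive) — here, concluding that the defendant is guilty when in fact this is not the case. Consequence: convicting an innocent person.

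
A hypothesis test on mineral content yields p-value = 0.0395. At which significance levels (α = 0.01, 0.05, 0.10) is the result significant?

p = 0.0395. Significant at: α = 0.05, 0.1.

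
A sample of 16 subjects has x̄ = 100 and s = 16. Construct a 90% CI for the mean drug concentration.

CI = x̄ ± t*(s/√n) = 100 ± 1.753(16/√16) = (92.99, 107.01)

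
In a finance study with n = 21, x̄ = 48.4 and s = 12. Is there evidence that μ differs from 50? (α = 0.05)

t = (x̄ - μ₀)/(s/√n) = (48.4 - 50)/(12/√21) = -0.611. df = 20, critical t = ±2.086. Fail to reject H₀.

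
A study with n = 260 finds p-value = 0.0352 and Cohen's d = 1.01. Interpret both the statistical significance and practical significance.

Statistically significant (p = 0.0352 < 0.05). Cohen's d = 1.01 indicates a large effect size. Both statistical and practical significance should be considered.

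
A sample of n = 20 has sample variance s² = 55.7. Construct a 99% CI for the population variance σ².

df = 19. χ²_{0.005} = 38.582, χ²_{0.995} = 6.844. CI for σ² = ((n-1)s²/χ²_{α/2}, (n-1)s²/χ²_{1-α/2}) = (19·55.7/38.582, 19·55.7/6.844) = (27.43, 154.63)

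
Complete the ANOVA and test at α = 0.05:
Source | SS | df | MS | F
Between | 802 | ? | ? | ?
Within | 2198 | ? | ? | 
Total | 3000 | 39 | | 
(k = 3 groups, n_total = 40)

df_between = 2, df_within = 37. MS_between = 401.0, MS_within = 59.41. F = 6.75, F_crit ≈ 3.252. Reject H₀.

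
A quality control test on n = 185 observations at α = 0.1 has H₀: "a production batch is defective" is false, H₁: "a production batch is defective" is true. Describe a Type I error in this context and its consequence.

Type I error: rejecting H₀ when it is true — concluding that a production batch is defective when in fact it is not. Consequence: scrapping a good batch — wasted material and cost for no reason.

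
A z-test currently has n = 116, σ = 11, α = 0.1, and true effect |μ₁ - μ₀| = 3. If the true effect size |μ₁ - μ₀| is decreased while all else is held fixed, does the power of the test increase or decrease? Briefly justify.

Power decreases: a smaller true effect decreases the non-centrality λ = |μ₁ - μ₀|/(σ/√n).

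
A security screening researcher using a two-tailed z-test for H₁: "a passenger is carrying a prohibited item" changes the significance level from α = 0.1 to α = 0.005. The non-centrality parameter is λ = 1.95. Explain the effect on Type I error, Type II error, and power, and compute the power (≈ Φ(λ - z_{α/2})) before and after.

Decreasing α from 0.1 to 0.005:
• Type I error rate decreases (α is the Type I rate by definition).
• Critical value moves from z_{α/2} = 1.645 to 2.807, so power = Φ(λ - z_{α/2}) goes from Φ(1.95 - 1.645) = 0.62 to Φ(1.95 - 2.807) = 0.196.
• Type II error rate β = 1 - power therefore increases (0.38 → 0.804).
Appropriate when false positives are costly — here, detaining an innocent passenger — delay and inconvenience.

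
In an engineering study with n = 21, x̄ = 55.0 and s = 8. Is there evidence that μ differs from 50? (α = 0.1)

t = (x̄ - μ₀)/(s/√n) = (55.0 - 50)/(8/√21) = 2.864. df = 20, critical t = ±1.725. Reject H₀.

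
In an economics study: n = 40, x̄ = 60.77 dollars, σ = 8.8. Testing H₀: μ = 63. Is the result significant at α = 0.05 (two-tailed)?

z = (60.77 - 63)/(8.8/√40) = -1.603. Since |z| ≤ 1.96, not significant at α = 0.05.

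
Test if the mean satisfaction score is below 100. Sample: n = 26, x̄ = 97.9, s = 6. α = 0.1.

t = (97.9 - 100)/(6/√26) = -1.785, df = 25. Critical t = -1.316. Reject H₀.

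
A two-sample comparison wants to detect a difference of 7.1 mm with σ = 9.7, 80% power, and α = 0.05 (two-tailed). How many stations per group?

n per group = 2(z_α/2 + z_β)²σ²/d² = 2×(1.96 + 0.84)²×9.7²/7.1² = 29.3 → n = 30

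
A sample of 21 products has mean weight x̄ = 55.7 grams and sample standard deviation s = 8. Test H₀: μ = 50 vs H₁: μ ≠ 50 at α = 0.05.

t = (x̄ - μ₀)/(s/√n) = (55.7 - 50)/(8/√21) = 3.265. df = 20, critical t = ±2.086. Reject H₀.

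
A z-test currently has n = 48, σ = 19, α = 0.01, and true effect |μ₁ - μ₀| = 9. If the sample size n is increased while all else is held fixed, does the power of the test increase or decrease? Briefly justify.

Power increases: a larger n shrinks the standard error σ/√n, moving the sampling distribution under H₁ further from the critical value.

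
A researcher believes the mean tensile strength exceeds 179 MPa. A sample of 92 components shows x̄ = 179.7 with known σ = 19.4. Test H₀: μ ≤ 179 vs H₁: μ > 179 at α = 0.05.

z = 0.346. Critical value: 1.645. Fail to reject H₀.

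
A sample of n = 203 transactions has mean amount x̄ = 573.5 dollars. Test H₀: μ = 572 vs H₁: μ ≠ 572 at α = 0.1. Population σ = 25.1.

z = (x̄ - μ₀)/(σ/√n) = (573.5 - 572)/(25.1/√203) = 0.851. Critical value: ±1.645. Since |0.851| ≤ 1.645, Fail to reject H₀.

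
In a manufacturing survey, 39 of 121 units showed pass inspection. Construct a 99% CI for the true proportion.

p̂ = 0.322. CI = p̂ ± z*√(p̂(1-p̂)/n) = (0.213, 0.432)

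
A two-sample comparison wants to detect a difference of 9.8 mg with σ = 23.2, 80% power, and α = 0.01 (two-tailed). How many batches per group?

n per group = 2(z_α/2 + z_β)²σ²/d² = 2×(2.576 + 0.84)²×23.2²/9.8² = 130.8 → n = 131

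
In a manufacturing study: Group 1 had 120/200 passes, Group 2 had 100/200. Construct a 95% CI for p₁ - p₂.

p̂₁ = 0.6, p̂₂ = 0.5. Difference = 0.1. CI = (0.003, 0.197)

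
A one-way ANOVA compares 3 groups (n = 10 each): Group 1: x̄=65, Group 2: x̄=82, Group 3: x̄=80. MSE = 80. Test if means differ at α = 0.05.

Grand mean = 75.67. SS_between = 1726.67, MS_between = 863.33. F = 10.792, F_crit ≈ 3.354. Reject H₀.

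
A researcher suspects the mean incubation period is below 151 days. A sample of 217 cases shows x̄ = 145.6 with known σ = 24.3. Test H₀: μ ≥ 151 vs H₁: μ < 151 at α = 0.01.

z = -3.274. Critical value: -2.33. Reject H₀.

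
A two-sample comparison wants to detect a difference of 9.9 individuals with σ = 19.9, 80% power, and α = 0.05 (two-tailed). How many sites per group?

n per group = 2(z_α/2 + z_β)²σ²/d² = 2×(1.96 + 0.84)²×19.9²/9.9² = 63.4 → n = 64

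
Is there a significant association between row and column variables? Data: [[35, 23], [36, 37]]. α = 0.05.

χ² = 1.584. df = 1, critical = 3.841. Fail to reject H₀. No evidence of dependence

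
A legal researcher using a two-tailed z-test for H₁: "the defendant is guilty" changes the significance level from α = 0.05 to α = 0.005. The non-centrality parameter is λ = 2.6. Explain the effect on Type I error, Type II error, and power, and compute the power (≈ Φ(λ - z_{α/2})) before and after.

Decreasing α from 0.05 to 0.005:
• Type I error rate decreases (α is the Type I rate by definition).
• Critical value moves from z_{α/2} = 1.96 to 2.807, so power = Φ(λ - z_{α/2}) goes from Φ(2.6 - 1.96) = 0.739 to Φ(2.6 - 2.807) = 0.418.
• Type II error rate β = 1 - power therefore increases (0.261 → 0.582).
Appropriate when false positives are costly — here, convicting an innocent person.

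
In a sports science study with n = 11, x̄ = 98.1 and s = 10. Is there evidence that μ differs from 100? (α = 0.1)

t = (x̄ - μ₀)/(s/√n) = (98.1 - 100)/(10/√11) = -0.63. df = 10, critical t = ±1.812. Fail to reject H₀.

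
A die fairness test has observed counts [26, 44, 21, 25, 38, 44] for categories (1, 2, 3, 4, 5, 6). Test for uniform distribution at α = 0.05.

Expected = 33 each. χ² = Σ(O-E)²/E = 15.879. df = 5, critical value = 11.07. Reject H₀.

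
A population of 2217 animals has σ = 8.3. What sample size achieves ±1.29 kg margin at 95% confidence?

Without FPC: n₀ = (1.96×8.3/1.29)² = 159.034. With FPC: n = n₀N/(n₀+N-1) = 148.5 → n = 149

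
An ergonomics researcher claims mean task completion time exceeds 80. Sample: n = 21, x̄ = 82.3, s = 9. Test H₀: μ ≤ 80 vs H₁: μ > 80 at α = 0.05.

t = (82.3 - 80)/(9/√21) = 1.171, df = 20. Critical t = 1.725. Fail to reject H₀.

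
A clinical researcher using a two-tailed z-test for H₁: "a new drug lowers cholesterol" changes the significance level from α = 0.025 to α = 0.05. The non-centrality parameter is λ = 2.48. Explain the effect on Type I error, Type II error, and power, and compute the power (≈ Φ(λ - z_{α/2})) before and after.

Increasing α from 0.025 to 0.05:
• Type I error rate increases (α is the Type I rate by definition).
• Critical value moves from z_{α/2} = 2.241 to 1.96, so power = Φ(λ - z_{α/2}) goes from Φ(2.48 - 2.241) = 0.594 to Φ(2.48 - 1.96) = 0.698.
• Type II error rate β = 1 - power therefore decreases (0.406 → 0.302).
Appropriate when false negatives are costly — here, shelving an effective drug — patients miss out on a treatment that would have helped.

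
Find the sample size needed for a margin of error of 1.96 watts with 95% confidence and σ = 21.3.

n = (z*σ/E)² = (1.96×21.3/1.96)² = 453.7 → n = 454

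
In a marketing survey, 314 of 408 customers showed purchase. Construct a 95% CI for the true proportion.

p̂ = 0.77. CI = p̂ ± z*√(p̂(1-p̂)/n) = (0.729, 0.81)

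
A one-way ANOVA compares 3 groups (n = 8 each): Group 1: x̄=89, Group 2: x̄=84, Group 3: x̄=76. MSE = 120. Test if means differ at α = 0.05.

Grand mean = 83.0. SS_between = 688.0, MS_between = 344.0. F = 2.867, F_crit ≈ 3.467. Fail to reject H₀.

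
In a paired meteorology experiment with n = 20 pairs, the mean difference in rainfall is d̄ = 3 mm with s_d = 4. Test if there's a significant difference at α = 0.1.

t = d̄/(s_d/√n) = 3/(4/√20) = 3.354. df = 19, critical t = ±1.729. Reject H₀.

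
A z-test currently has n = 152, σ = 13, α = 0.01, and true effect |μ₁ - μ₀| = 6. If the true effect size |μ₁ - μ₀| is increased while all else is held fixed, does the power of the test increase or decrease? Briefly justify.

Power increases: a larger true effect increases the non-centrality λ = |μ₁ - μ₀|/(σ/√n).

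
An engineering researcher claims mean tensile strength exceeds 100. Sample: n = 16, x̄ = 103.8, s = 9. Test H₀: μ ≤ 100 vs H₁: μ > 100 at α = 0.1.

t = (103.8 - 100)/(9/√16) = 1.689, df = 15. Critical t = 1.341. Reject H₀.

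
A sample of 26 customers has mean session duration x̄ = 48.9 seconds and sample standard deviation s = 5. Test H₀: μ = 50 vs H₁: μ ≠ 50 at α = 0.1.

t = (x̄ - μ₀)/(s/√n) = (48.9 - 50)/(5/√26) = -1.122. df = 25, critical t = ±1.708. Fail to reject H₀.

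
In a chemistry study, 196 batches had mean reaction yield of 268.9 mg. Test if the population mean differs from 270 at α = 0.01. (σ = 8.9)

z = (x̄ - μ₀)/(σ/√n) = (268.9 - 270)/(8.9/√196) = -1.73. Critical value: ±2.576. Since |-1.73| ≤ 2.576, Fail to reject H₀.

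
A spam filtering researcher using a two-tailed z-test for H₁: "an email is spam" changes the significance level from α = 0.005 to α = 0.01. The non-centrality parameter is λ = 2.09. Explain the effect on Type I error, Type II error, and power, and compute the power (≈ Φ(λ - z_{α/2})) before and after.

Increasing α from 0.005 to 0.01:
• Type I error rate increases (α is the Type I rate by definition).
• Critical value moves from z_{α/2} = 2.807 to 2.576, so power = Φ(λ - z_{α/2}) goes from Φ(2.09 - 2.807) = 0.237 to Φ(2.09 - 2.576) = 0.313.
• Type II error rate β = 1 - power therefore decreases (0.763 → 0.687).
Appropriate when false negatives are costly — here, a spam email lands in the inbox.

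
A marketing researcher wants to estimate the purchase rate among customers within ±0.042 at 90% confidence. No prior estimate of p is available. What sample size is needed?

Conservative approach: use p = 0.5 (maximizes p(1-p) = 0.25). n = z²(0.25)/E² = 1.645²×0.25/0.042² = 383.5 → n = 384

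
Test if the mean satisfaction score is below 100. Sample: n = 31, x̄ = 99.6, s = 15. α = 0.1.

t = (99.6 - 100)/(15/√31) = -0.148, df = 30. Critical t = -1.31. Fail to reject H₀.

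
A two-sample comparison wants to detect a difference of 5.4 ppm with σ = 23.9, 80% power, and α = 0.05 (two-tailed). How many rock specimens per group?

n per group = 2(z_α/2 + z_β)²σ²/d² = 2×(1.96 + 0.84)²×23.9²/5.4² = 307.2 → n = 308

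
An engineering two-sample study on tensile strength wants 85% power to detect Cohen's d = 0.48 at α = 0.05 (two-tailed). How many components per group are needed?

z_{α/2} = 1.96, z_β = Φ⁻¹(0.85) = 1.036. For small effect (d = 0.48): n per group = 2(z_{α/2} + z_β)²/d² = 2(1.96 + 1.036)²/0.48² = 77.9 → 78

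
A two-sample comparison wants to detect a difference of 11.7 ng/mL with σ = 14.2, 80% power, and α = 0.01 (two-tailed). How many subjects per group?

n per group = 2(z_α/2 + z_β)²σ²/d² = 2×(2.576 + 0.84)²×14.2²/11.7² = 34.4 → n = 35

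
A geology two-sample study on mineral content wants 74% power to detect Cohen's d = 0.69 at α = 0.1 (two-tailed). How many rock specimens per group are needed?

z_{α/2} = 1.645, z_β = Φ⁻¹(0.74) = 0.643. For medium effect (d = 0.69): n per group = 2(z_{α/2} + z_β)²/d² = 2(1.645 + 0.643)²/0.69² = 22.0 → 22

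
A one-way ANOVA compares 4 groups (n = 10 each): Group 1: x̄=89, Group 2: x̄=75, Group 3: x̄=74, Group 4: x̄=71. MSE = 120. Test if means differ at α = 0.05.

Grand mean = 77.25. SS_between = 1927.5, MS_between = 642.5. F = 5.354, F_crit ≈ 2.866. Reject H₀.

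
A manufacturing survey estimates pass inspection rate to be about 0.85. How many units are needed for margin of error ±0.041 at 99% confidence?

n = z²p(1-p)/E² = 2.576²×0.85×0.15/0.041² = 503.3 → n = 504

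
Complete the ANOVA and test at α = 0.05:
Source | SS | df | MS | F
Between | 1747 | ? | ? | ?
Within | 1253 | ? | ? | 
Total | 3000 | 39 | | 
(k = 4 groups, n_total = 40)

df_between = 3, df_within = 36. MS_between = 582.33, MS_within = 34.81. F = 16.731, F_crit ≈ 2.866. Reject H₀.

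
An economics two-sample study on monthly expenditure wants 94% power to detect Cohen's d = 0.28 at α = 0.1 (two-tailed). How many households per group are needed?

z_{α/2} = 1.645, z_β = Φ⁻¹(0.94) = 1.555. For small effect (d = 0.28): n per group = 2(z_{α/2} + z_β)²/d² = 2(1.645 + 1.555)²/0.28² = 261.2 → 262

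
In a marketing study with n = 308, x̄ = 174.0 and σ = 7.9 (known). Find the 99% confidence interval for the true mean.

CI = x̄ ± z*(σ/√n) = 174.0 ± 2.576(7.9/√308) = 174.0 ± 1.16 = (172.84, 175.16)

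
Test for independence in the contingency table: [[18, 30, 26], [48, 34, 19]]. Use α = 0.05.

χ² = 11.073. df = 2, critical = 5.991. Reject H₀. Variables are dependent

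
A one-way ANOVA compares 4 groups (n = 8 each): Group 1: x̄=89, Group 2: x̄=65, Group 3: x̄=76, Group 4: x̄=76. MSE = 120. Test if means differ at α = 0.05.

Grand mean = 76.5. SS_between = 2312.0, MS_between = 770.67. F = 6.422, F_crit ≈ 2.947. Reject H₀.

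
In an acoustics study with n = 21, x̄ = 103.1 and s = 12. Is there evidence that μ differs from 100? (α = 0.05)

t = (x̄ - μ₀)/(s/√n) = (103.1 - 100)/(12/√21) = 1.184. df = 20, critical t = ±2.086. Fail to reject H₀.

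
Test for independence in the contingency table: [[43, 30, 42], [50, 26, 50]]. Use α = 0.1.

χ² = 1.008. df = 2, critical = 4.605. Fail to reject H₀. No evidence of dependence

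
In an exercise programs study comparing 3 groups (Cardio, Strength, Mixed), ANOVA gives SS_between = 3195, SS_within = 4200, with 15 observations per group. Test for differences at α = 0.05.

df_between = 2, df_within = 42. F = MS_between/MS_within = 1597.5/100.0 = 15.975. F_crit ≈ 3.22. Reject H₀. At least one mean differs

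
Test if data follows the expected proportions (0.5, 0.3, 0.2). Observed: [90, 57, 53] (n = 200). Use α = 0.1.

Expected: [100.0, 60.0, 40.0]. χ² = 5.375. df = 2, critical = 4.605. Reject H₀.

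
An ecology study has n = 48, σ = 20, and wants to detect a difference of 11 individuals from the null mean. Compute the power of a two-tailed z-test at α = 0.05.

SE = σ/√n = 20/√48 = 2.887. Non-centrality λ = d/SE = 11/2.887 = 3.811. Power ≈ Φ(λ - z_{α/2}) = Φ(3.811 - 1.96) = Φ(1.851) = 0.968.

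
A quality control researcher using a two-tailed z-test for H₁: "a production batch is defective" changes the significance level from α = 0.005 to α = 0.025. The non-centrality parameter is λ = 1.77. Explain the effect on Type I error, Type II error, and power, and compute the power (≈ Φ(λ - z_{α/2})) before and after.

Increasing α from 0.005 to 0.025:
• Type I error rate increases (α is the Type I rate by definition).
• Critical value moves from z_{α/2} = 2.807 to 2.241, so power = Φ(λ - z_{α/2}) goes from Φ(1.77 - 2.807) = 0.15 to Φ(1.77 - 2.241) = 0.319.
• Type II error rate β = 1 - power therefore decreases (0.85 → 0.681).
Appropriate when false negatives are costly — here, shipping a defective batch — faulty products reach customers.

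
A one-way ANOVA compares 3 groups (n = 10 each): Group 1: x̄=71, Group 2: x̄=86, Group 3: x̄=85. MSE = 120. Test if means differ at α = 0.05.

Grand mean = 80.67. SS_between = 1406.67, MS_between = 703.33. F = 5.861, F_crit ≈ 3.354. Reject H₀.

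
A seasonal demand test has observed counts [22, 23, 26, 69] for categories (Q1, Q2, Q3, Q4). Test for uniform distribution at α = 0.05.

Expected = 35 each. χ² = Σ(O-E)²/E = 44.286. df = 3, critical value = 7.815. Reject H₀.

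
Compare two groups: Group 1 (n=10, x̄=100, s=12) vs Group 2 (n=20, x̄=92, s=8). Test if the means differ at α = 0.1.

Pooled sp = 9.47. t = 2.181, df = 28. Critical t = ±1.701. Reject H₀.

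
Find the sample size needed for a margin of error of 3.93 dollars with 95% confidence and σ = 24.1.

n = (z*σ/E)² = (1.96×24.1/3.93)² = 144.5 → n = 145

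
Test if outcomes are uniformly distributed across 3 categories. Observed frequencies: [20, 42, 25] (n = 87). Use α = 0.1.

Expected = 29 each. χ² = Σ(O-E)²/E = 9.172. df = 2, critical value = 4.605. Reject H₀.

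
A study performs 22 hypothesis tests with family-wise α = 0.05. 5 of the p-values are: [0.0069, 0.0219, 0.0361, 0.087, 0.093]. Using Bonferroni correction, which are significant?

Bonferroni α = 0.05/22 = 0.00227. None of the given p-values are significant.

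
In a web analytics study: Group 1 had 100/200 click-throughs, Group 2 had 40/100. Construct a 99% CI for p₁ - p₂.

p̂₁ = 0.5, p̂₂ = 0.4. Difference = 0.1. CI = (-0.056, 0.256)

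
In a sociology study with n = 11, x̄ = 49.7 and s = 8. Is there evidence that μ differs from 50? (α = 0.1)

t = (x̄ - μ₀)/(s/√n) = (49.7 - 50)/(8/√11) = -0.124. df = 10, critical t = ±1.812. Fail to reject H₀.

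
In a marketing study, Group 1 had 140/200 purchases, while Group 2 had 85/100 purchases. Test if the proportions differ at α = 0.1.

p̂₁ = 0.7, p̂₂ = 0.85, pooled p̂ = 0.75. z = -2.828. Critical: ±1.645. Reject H₀.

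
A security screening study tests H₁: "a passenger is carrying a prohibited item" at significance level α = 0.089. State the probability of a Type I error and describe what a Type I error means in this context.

P(Type I error) = α = 0.089. A Type I error is rejecting H₀ when H₀ is actually true (false positive) — here, concluding that a passenger is carrying a prohibited item when in fact this is not the case. Consequence: detaining an innocent passenger — delay and inconvenience.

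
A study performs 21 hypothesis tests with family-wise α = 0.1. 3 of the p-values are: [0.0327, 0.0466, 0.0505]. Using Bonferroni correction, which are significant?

Bonferroni α = 0.1/21 = 0.00476. None of the given p-values are significant.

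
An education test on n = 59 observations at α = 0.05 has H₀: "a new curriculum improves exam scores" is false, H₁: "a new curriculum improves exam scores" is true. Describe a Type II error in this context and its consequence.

Type II error: failing to reject H₀ when it is false — concluding that a new curriculum improves exam scores is not supported when in fact it is. Consequence: keeping the old curriculum when the new one would have helped students.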